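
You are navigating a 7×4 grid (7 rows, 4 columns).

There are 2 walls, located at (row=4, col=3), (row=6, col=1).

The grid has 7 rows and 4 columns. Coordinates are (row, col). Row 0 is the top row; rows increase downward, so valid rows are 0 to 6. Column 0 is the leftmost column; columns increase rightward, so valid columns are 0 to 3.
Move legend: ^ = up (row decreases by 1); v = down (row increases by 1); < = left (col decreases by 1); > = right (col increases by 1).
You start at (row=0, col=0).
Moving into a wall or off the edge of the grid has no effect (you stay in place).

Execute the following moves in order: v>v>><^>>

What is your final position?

Answer: Final position: (row=1, col=3)

Derivation:
Start: (row=0, col=0)
  v (down): (row=0, col=0) -> (row=1, col=0)
  > (right): (row=1, col=0) -> (row=1, col=1)
  v (down): (row=1, col=1) -> (row=2, col=1)
  > (right): (row=2, col=1) -> (row=2, col=2)
  > (right): (row=2, col=2) -> (row=2, col=3)
  < (left): (row=2, col=3) -> (row=2, col=2)
  ^ (up): (row=2, col=2) -> (row=1, col=2)
  > (right): (row=1, col=2) -> (row=1, col=3)
  > (right): blocked, stay at (row=1, col=3)
Final: (row=1, col=3)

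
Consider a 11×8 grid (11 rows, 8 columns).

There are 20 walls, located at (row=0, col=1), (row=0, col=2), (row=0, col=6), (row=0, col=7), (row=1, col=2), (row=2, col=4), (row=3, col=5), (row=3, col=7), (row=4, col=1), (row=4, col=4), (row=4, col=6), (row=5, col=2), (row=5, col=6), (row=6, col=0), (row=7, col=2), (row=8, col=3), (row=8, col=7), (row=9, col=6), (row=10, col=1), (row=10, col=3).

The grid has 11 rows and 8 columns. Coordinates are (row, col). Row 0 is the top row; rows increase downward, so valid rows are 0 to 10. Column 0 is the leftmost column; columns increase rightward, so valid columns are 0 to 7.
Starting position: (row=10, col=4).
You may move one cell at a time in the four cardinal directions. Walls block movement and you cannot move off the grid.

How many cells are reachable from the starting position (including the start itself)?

BFS flood-fill from (row=10, col=4):
  Distance 0: (row=10, col=4)
  Distance 1: (row=9, col=4), (row=10, col=5)
  Distance 2: (row=8, col=4), (row=9, col=3), (row=9, col=5), (row=10, col=6)
  Distance 3: (row=7, col=4), (row=8, col=5), (row=9, col=2), (row=10, col=7)
  Distance 4: (row=6, col=4), (row=7, col=3), (row=7, col=5), (row=8, col=2), (row=8, col=6), (row=9, col=1), (row=9, col=7), (row=10, col=2)
  Distance 5: (row=5, col=4), (row=6, col=3), (row=6, col=5), (row=7, col=6), (row=8, col=1), (row=9, col=0)
  Distance 6: (row=5, col=3), (row=5, col=5), (row=6, col=2), (row=6, col=6), (row=7, col=1), (row=7, col=7), (row=8, col=0), (row=10, col=0)
  Distance 7: (row=4, col=3), (row=4, col=5), (row=6, col=1), (row=6, col=7), (row=7, col=0)
  Distance 8: (row=3, col=3), (row=4, col=2), (row=5, col=1), (row=5, col=7)
  Distance 9: (row=2, col=3), (row=3, col=2), (row=3, col=4), (row=4, col=7), (row=5, col=0)
  Distance 10: (row=1, col=3), (row=2, col=2), (row=3, col=1), (row=4, col=0)
  Distance 11: (row=0, col=3), (row=1, col=4), (row=2, col=1), (row=3, col=0)
  Distance 12: (row=0, col=4), (row=1, col=1), (row=1, col=5), (row=2, col=0)
  Distance 13: (row=0, col=5), (row=1, col=0), (row=1, col=6), (row=2, col=5)
  Distance 14: (row=0, col=0), (row=1, col=7), (row=2, col=6)
  Distance 15: (row=2, col=7), (row=3, col=6)
Total reachable: 68 (grid has 68 open cells total)

Answer: Reachable cells: 68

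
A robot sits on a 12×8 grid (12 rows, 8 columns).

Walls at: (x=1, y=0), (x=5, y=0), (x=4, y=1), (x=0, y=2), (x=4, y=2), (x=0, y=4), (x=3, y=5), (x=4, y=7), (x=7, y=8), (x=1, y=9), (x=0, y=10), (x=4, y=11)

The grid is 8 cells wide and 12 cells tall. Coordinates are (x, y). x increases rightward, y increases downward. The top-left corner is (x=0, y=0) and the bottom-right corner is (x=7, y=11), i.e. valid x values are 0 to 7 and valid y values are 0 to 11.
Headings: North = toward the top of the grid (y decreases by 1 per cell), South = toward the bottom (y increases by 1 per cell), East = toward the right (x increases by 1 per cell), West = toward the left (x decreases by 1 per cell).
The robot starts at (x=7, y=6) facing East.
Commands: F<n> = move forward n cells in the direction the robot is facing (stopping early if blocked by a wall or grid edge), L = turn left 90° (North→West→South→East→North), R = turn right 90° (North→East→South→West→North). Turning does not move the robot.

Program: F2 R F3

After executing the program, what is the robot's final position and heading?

Start: (x=7, y=6), facing East
  F2: move forward 0/2 (blocked), now at (x=7, y=6)
  R: turn right, now facing South
  F3: move forward 1/3 (blocked), now at (x=7, y=7)
Final: (x=7, y=7), facing South

Answer: Final position: (x=7, y=7), facing South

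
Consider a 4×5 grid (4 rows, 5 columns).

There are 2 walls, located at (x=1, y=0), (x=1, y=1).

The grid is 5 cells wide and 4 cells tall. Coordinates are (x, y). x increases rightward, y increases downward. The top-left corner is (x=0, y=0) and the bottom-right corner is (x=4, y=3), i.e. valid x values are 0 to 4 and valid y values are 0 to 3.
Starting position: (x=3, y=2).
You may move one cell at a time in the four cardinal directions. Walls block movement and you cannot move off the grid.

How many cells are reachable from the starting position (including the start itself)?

Answer: Reachable cells: 18

Derivation:
BFS flood-fill from (x=3, y=2):
  Distance 0: (x=3, y=2)
  Distance 1: (x=3, y=1), (x=2, y=2), (x=4, y=2), (x=3, y=3)
  Distance 2: (x=3, y=0), (x=2, y=1), (x=4, y=1), (x=1, y=2), (x=2, y=3), (x=4, y=3)
  Distance 3: (x=2, y=0), (x=4, y=0), (x=0, y=2), (x=1, y=3)
  Distance 4: (x=0, y=1), (x=0, y=3)
  Distance 5: (x=0, y=0)
Total reachable: 18 (grid has 18 open cells total)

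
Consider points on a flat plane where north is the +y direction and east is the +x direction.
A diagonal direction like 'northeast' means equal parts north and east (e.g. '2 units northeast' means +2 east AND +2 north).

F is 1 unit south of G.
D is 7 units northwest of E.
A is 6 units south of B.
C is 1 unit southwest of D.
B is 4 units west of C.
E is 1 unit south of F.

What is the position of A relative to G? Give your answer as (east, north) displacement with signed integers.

Answer: A is at (east=-12, north=-2) relative to G.

Derivation:
Place G at the origin (east=0, north=0).
  F is 1 unit south of G: delta (east=+0, north=-1); F at (east=0, north=-1).
  E is 1 unit south of F: delta (east=+0, north=-1); E at (east=0, north=-2).
  D is 7 units northwest of E: delta (east=-7, north=+7); D at (east=-7, north=5).
  C is 1 unit southwest of D: delta (east=-1, north=-1); C at (east=-8, north=4).
  B is 4 units west of C: delta (east=-4, north=+0); B at (east=-12, north=4).
  A is 6 units south of B: delta (east=+0, north=-6); A at (east=-12, north=-2).
Therefore A relative to G: (east=-12, north=-2).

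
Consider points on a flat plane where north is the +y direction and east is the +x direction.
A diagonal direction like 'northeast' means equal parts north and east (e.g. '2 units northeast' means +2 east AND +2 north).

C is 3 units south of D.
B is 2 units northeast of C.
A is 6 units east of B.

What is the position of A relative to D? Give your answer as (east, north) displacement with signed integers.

Place D at the origin (east=0, north=0).
  C is 3 units south of D: delta (east=+0, north=-3); C at (east=0, north=-3).
  B is 2 units northeast of C: delta (east=+2, north=+2); B at (east=2, north=-1).
  A is 6 units east of B: delta (east=+6, north=+0); A at (east=8, north=-1).
Therefore A relative to D: (east=8, north=-1).

Answer: A is at (east=8, north=-1) relative to D.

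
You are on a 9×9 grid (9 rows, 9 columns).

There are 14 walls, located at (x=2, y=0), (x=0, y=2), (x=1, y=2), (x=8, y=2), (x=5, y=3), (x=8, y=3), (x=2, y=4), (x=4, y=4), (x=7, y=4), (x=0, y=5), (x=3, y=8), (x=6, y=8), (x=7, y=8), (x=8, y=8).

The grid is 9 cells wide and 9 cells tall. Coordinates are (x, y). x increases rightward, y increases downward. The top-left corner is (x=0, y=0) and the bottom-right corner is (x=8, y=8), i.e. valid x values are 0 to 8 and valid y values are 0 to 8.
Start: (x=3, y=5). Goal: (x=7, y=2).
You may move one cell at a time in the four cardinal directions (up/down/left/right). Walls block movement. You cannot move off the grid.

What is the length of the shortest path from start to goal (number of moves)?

Answer: Shortest path length: 7

Derivation:
BFS from (x=3, y=5) until reaching (x=7, y=2):
  Distance 0: (x=3, y=5)
  Distance 1: (x=3, y=4), (x=2, y=5), (x=4, y=5), (x=3, y=6)
  Distance 2: (x=3, y=3), (x=1, y=5), (x=5, y=5), (x=2, y=6), (x=4, y=6), (x=3, y=7)
  Distance 3: (x=3, y=2), (x=2, y=3), (x=4, y=3), (x=1, y=4), (x=5, y=4), (x=6, y=5), (x=1, y=6), (x=5, y=6), (x=2, y=7), (x=4, y=7)
  Distance 4: (x=3, y=1), (x=2, y=2), (x=4, y=2), (x=1, y=3), (x=0, y=4), (x=6, y=4), (x=7, y=5), (x=0, y=6), (x=6, y=6), (x=1, y=7), (x=5, y=7), (x=2, y=8), (x=4, y=8)
  Distance 5: (x=3, y=0), (x=2, y=1), (x=4, y=1), (x=5, y=2), (x=0, y=3), (x=6, y=3), (x=8, y=5), (x=7, y=6), (x=0, y=7), (x=6, y=7), (x=1, y=8), (x=5, y=8)
  Distance 6: (x=4, y=0), (x=1, y=1), (x=5, y=1), (x=6, y=2), (x=7, y=3), (x=8, y=4), (x=8, y=6), (x=7, y=7), (x=0, y=8)
  Distance 7: (x=1, y=0), (x=5, y=0), (x=0, y=1), (x=6, y=1), (x=7, y=2), (x=8, y=7)  <- goal reached here
One shortest path (7 moves): (x=3, y=5) -> (x=4, y=5) -> (x=5, y=5) -> (x=6, y=5) -> (x=6, y=4) -> (x=6, y=3) -> (x=7, y=3) -> (x=7, y=2)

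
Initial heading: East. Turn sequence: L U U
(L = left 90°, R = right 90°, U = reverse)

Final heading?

Start: East
  L (left (90° counter-clockwise)) -> North
  U (U-turn (180°)) -> South
  U (U-turn (180°)) -> North
Final: North

Answer: Final heading: North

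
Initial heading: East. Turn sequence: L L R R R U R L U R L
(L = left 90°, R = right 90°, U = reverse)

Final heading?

Start: East
  L (left (90° counter-clockwise)) -> North
  L (left (90° counter-clockwise)) -> West
  R (right (90° clockwise)) -> North
  R (right (90° clockwise)) -> East
  R (right (90° clockwise)) -> South
  U (U-turn (180°)) -> North
  R (right (90° clockwise)) -> East
  L (left (90° counter-clockwise)) -> North
  U (U-turn (180°)) -> South
  R (right (90° clockwise)) -> West
  L (left (90° counter-clockwise)) -> South
Final: South

Answer: Final heading: South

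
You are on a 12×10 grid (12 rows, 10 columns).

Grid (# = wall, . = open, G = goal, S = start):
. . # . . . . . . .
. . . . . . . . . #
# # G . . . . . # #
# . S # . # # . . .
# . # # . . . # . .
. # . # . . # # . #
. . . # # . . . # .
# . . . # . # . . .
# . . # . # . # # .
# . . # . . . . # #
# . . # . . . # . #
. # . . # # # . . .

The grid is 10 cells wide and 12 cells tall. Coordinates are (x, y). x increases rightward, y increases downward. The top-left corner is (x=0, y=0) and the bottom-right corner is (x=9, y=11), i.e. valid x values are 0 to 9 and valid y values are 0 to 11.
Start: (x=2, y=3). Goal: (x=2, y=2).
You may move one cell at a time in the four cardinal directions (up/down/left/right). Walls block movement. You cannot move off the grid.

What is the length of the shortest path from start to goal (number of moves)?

BFS from (x=2, y=3) until reaching (x=2, y=2):
  Distance 0: (x=2, y=3)
  Distance 1: (x=2, y=2), (x=1, y=3)  <- goal reached here
One shortest path (1 moves): (x=2, y=3) -> (x=2, y=2)

Answer: Shortest path length: 1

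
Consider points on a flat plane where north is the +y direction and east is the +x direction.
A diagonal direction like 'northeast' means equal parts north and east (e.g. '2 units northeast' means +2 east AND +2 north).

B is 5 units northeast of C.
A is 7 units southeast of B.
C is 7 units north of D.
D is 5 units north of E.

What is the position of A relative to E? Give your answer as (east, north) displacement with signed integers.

Answer: A is at (east=12, north=10) relative to E.

Derivation:
Place E at the origin (east=0, north=0).
  D is 5 units north of E: delta (east=+0, north=+5); D at (east=0, north=5).
  C is 7 units north of D: delta (east=+0, north=+7); C at (east=0, north=12).
  B is 5 units northeast of C: delta (east=+5, north=+5); B at (east=5, north=17).
  A is 7 units southeast of B: delta (east=+7, north=-7); A at (east=12, north=10).
Therefore A relative to E: (east=12, north=10).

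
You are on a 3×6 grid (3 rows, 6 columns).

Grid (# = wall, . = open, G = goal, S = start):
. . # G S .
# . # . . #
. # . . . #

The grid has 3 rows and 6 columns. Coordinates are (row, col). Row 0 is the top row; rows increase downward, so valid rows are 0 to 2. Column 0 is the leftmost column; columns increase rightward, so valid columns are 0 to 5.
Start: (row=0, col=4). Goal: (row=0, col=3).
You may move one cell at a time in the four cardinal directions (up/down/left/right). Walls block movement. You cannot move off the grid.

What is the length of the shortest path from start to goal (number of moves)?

Answer: Shortest path length: 1

Derivation:
BFS from (row=0, col=4) until reaching (row=0, col=3):
  Distance 0: (row=0, col=4)
  Distance 1: (row=0, col=3), (row=0, col=5), (row=1, col=4)  <- goal reached here
One shortest path (1 moves): (row=0, col=4) -> (row=0, col=3)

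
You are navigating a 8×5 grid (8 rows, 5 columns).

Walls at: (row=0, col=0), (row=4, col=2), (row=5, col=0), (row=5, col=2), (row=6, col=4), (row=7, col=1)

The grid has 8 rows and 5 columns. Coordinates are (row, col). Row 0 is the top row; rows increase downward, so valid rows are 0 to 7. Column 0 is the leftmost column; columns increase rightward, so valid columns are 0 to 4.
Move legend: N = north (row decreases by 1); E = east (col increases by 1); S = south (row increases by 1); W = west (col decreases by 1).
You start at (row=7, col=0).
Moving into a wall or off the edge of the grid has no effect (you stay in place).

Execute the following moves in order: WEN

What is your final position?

Start: (row=7, col=0)
  W (west): blocked, stay at (row=7, col=0)
  E (east): blocked, stay at (row=7, col=0)
  N (north): (row=7, col=0) -> (row=6, col=0)
Final: (row=6, col=0)

Answer: Final position: (row=6, col=0)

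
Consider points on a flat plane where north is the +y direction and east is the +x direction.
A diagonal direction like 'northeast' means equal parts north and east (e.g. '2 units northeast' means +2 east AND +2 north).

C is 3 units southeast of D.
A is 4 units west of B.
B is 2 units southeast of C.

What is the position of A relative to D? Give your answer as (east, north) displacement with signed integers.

Answer: A is at (east=1, north=-5) relative to D.

Derivation:
Place D at the origin (east=0, north=0).
  C is 3 units southeast of D: delta (east=+3, north=-3); C at (east=3, north=-3).
  B is 2 units southeast of C: delta (east=+2, north=-2); B at (east=5, north=-5).
  A is 4 units west of B: delta (east=-4, north=+0); A at (east=1, north=-5).
Therefore A relative to D: (east=1, north=-5).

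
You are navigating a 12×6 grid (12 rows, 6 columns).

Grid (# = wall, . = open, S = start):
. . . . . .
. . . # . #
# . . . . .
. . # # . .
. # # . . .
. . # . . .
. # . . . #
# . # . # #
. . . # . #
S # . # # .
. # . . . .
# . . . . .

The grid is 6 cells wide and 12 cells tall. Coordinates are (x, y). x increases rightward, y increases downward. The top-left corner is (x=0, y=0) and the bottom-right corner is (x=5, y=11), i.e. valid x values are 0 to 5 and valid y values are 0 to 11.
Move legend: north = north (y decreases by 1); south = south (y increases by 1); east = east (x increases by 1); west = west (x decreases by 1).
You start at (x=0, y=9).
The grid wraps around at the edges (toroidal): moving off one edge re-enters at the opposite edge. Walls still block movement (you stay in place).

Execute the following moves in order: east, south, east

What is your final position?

Start: (x=0, y=9)
  east (east): blocked, stay at (x=0, y=9)
  south (south): (x=0, y=9) -> (x=0, y=10)
  east (east): blocked, stay at (x=0, y=10)
Final: (x=0, y=10)

Answer: Final position: (x=0, y=10)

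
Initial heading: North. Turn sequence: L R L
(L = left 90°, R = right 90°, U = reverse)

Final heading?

Start: North
  L (left (90° counter-clockwise)) -> West
  R (right (90° clockwise)) -> North
  L (left (90° counter-clockwise)) -> West
Final: West

Answer: Final heading: West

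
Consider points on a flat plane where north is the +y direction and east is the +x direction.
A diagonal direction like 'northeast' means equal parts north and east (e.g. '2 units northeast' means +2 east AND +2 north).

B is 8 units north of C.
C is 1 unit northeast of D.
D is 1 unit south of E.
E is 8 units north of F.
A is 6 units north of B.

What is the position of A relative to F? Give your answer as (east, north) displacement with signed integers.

Place F at the origin (east=0, north=0).
  E is 8 units north of F: delta (east=+0, north=+8); E at (east=0, north=8).
  D is 1 unit south of E: delta (east=+0, north=-1); D at (east=0, north=7).
  C is 1 unit northeast of D: delta (east=+1, north=+1); C at (east=1, north=8).
  B is 8 units north of C: delta (east=+0, north=+8); B at (east=1, north=16).
  A is 6 units north of B: delta (east=+0, north=+6); A at (east=1, north=22).
Therefore A relative to F: (east=1, north=22).

Answer: A is at (east=1, north=22) relative to F.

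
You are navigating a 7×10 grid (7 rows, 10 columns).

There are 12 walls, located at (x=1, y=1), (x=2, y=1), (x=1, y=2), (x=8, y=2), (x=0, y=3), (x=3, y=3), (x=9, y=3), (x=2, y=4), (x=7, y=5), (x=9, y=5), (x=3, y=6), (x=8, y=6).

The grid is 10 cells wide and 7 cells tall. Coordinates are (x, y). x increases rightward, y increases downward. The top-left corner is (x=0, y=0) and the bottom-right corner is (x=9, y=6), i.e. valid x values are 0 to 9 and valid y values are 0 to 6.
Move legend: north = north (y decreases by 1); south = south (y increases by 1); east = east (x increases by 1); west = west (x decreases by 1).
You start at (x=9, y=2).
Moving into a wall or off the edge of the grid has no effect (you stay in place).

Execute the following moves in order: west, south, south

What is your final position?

Start: (x=9, y=2)
  west (west): blocked, stay at (x=9, y=2)
  south (south): blocked, stay at (x=9, y=2)
  south (south): blocked, stay at (x=9, y=2)
Final: (x=9, y=2)

Answer: Final position: (x=9, y=2)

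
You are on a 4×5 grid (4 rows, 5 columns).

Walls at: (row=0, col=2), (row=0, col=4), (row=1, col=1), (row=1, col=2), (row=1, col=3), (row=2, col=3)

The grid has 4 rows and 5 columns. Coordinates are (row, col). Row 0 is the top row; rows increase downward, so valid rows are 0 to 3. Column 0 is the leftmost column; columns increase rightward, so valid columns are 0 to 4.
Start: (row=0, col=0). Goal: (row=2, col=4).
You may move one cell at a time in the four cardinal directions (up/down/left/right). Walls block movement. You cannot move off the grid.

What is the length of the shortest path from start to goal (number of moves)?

Answer: Shortest path length: 8

Derivation:
BFS from (row=0, col=0) until reaching (row=2, col=4):
  Distance 0: (row=0, col=0)
  Distance 1: (row=0, col=1), (row=1, col=0)
  Distance 2: (row=2, col=0)
  Distance 3: (row=2, col=1), (row=3, col=0)
  Distance 4: (row=2, col=2), (row=3, col=1)
  Distance 5: (row=3, col=2)
  Distance 6: (row=3, col=3)
  Distance 7: (row=3, col=4)
  Distance 8: (row=2, col=4)  <- goal reached here
One shortest path (8 moves): (row=0, col=0) -> (row=1, col=0) -> (row=2, col=0) -> (row=2, col=1) -> (row=2, col=2) -> (row=3, col=2) -> (row=3, col=3) -> (row=3, col=4) -> (row=2, col=4)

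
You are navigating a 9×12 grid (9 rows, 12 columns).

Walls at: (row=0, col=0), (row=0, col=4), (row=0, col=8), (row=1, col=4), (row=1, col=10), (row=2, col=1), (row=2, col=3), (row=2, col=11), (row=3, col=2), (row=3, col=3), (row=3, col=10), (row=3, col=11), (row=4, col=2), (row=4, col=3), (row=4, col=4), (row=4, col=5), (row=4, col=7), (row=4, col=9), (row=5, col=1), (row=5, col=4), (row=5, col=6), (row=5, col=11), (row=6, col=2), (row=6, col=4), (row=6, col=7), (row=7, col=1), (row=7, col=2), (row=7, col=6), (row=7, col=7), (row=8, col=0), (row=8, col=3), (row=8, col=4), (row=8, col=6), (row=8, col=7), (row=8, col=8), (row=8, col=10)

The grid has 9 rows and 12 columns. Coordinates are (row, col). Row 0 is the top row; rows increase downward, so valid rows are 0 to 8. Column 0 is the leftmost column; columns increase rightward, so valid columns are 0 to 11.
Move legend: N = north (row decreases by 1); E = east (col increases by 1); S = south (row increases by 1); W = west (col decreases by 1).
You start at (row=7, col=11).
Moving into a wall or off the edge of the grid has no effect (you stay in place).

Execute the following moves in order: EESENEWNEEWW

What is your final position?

Answer: Final position: (row=6, col=9)

Derivation:
Start: (row=7, col=11)
  E (east): blocked, stay at (row=7, col=11)
  E (east): blocked, stay at (row=7, col=11)
  S (south): (row=7, col=11) -> (row=8, col=11)
  E (east): blocked, stay at (row=8, col=11)
  N (north): (row=8, col=11) -> (row=7, col=11)
  E (east): blocked, stay at (row=7, col=11)
  W (west): (row=7, col=11) -> (row=7, col=10)
  N (north): (row=7, col=10) -> (row=6, col=10)
  E (east): (row=6, col=10) -> (row=6, col=11)
  E (east): blocked, stay at (row=6, col=11)
  W (west): (row=6, col=11) -> (row=6, col=10)
  W (west): (row=6, col=10) -> (row=6, col=9)
Final: (row=6, col=9)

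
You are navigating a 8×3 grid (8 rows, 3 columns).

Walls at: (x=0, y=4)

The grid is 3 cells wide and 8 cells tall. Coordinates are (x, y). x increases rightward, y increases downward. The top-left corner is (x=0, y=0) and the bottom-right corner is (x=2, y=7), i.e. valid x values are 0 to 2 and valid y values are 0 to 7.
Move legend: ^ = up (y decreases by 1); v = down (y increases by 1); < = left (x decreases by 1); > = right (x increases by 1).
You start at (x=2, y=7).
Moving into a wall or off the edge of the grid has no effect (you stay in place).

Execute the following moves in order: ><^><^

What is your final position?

Answer: Final position: (x=1, y=5)

Derivation:
Start: (x=2, y=7)
  > (right): blocked, stay at (x=2, y=7)
  < (left): (x=2, y=7) -> (x=1, y=7)
  ^ (up): (x=1, y=7) -> (x=1, y=6)
  > (right): (x=1, y=6) -> (x=2, y=6)
  < (left): (x=2, y=6) -> (x=1, y=6)
  ^ (up): (x=1, y=6) -> (x=1, y=5)
Final: (x=1, y=5)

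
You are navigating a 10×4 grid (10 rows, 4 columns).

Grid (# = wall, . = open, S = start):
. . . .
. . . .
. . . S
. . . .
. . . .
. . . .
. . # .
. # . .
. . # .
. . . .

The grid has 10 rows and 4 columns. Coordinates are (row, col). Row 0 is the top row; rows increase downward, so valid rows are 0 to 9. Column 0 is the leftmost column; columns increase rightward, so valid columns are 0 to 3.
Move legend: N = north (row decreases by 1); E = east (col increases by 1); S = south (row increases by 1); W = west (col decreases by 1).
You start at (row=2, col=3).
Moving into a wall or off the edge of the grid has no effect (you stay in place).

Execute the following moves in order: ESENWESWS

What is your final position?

Start: (row=2, col=3)
  E (east): blocked, stay at (row=2, col=3)
  S (south): (row=2, col=3) -> (row=3, col=3)
  E (east): blocked, stay at (row=3, col=3)
  N (north): (row=3, col=3) -> (row=2, col=3)
  W (west): (row=2, col=3) -> (row=2, col=2)
  E (east): (row=2, col=2) -> (row=2, col=3)
  S (south): (row=2, col=3) -> (row=3, col=3)
  W (west): (row=3, col=3) -> (row=3, col=2)
  S (south): (row=3, col=2) -> (row=4, col=2)
Final: (row=4, col=2)

Answer: Final position: (row=4, col=2)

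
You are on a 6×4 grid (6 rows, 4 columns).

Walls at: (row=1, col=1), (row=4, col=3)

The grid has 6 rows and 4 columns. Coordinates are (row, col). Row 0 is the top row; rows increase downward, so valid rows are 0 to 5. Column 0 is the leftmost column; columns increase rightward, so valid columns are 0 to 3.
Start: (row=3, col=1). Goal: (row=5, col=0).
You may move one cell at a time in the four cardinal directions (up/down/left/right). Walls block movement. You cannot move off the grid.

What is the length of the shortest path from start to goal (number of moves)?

BFS from (row=3, col=1) until reaching (row=5, col=0):
  Distance 0: (row=3, col=1)
  Distance 1: (row=2, col=1), (row=3, col=0), (row=3, col=2), (row=4, col=1)
  Distance 2: (row=2, col=0), (row=2, col=2), (row=3, col=3), (row=4, col=0), (row=4, col=2), (row=5, col=1)
  Distance 3: (row=1, col=0), (row=1, col=2), (row=2, col=3), (row=5, col=0), (row=5, col=2)  <- goal reached here
One shortest path (3 moves): (row=3, col=1) -> (row=3, col=0) -> (row=4, col=0) -> (row=5, col=0)

Answer: Shortest path length: 3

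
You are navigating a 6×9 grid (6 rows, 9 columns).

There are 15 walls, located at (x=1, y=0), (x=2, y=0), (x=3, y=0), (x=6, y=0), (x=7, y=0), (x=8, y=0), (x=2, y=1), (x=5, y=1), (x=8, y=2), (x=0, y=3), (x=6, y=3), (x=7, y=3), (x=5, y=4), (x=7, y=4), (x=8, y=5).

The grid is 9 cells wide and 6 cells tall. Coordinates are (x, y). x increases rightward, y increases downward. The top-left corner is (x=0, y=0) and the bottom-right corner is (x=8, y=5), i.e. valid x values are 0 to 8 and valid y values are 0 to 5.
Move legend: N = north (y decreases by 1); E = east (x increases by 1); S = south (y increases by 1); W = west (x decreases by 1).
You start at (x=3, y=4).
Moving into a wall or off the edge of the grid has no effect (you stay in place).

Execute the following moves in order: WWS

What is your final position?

Answer: Final position: (x=1, y=5)

Derivation:
Start: (x=3, y=4)
  W (west): (x=3, y=4) -> (x=2, y=4)
  W (west): (x=2, y=4) -> (x=1, y=4)
  S (south): (x=1, y=4) -> (x=1, y=5)
Final: (x=1, y=5)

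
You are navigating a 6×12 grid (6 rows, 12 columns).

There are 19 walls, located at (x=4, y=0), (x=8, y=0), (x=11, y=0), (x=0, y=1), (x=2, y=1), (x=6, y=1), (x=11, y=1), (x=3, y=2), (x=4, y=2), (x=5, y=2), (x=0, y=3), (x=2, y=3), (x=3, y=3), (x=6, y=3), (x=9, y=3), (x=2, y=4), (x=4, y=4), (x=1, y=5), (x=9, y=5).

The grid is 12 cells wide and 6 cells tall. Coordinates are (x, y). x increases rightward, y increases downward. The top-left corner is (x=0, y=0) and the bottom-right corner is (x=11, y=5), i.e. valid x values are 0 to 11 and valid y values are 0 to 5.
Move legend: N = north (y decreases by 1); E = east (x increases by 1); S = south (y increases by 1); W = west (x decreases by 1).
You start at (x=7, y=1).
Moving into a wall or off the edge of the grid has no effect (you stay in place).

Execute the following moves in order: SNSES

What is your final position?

Answer: Final position: (x=8, y=3)

Derivation:
Start: (x=7, y=1)
  S (south): (x=7, y=1) -> (x=7, y=2)
  N (north): (x=7, y=2) -> (x=7, y=1)
  S (south): (x=7, y=1) -> (x=7, y=2)
  E (east): (x=7, y=2) -> (x=8, y=2)
  S (south): (x=8, y=2) -> (x=8, y=3)
Final: (x=8, y=3)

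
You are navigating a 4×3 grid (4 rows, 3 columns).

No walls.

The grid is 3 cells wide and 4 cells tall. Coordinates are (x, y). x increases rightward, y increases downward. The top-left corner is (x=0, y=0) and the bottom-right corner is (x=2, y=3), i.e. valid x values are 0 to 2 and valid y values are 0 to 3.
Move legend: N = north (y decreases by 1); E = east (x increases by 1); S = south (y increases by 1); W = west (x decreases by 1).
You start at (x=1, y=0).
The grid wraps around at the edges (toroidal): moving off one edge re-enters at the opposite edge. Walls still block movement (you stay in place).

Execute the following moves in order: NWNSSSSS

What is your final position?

Start: (x=1, y=0)
  N (north): (x=1, y=0) -> (x=1, y=3)
  W (west): (x=1, y=3) -> (x=0, y=3)
  N (north): (x=0, y=3) -> (x=0, y=2)
  S (south): (x=0, y=2) -> (x=0, y=3)
  S (south): (x=0, y=3) -> (x=0, y=0)
  S (south): (x=0, y=0) -> (x=0, y=1)
  S (south): (x=0, y=1) -> (x=0, y=2)
  S (south): (x=0, y=2) -> (x=0, y=3)
Final: (x=0, y=3)

Answer: Final position: (x=0, y=3)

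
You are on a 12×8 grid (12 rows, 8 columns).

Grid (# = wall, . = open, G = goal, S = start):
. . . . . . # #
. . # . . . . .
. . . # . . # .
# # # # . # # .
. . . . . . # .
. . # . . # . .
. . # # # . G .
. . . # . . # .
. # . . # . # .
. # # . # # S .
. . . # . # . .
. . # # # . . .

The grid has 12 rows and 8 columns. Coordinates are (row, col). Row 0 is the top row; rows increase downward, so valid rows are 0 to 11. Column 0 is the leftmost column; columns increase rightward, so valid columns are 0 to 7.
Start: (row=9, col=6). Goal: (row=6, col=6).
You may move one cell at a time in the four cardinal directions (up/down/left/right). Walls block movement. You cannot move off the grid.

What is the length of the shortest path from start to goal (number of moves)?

BFS from (row=9, col=6) until reaching (row=6, col=6):
  Distance 0: (row=9, col=6)
  Distance 1: (row=9, col=7), (row=10, col=6)
  Distance 2: (row=8, col=7), (row=10, col=7), (row=11, col=6)
  Distance 3: (row=7, col=7), (row=11, col=5), (row=11, col=7)
  Distance 4: (row=6, col=7)
  Distance 5: (row=5, col=7), (row=6, col=6)  <- goal reached here
One shortest path (5 moves): (row=9, col=6) -> (row=9, col=7) -> (row=8, col=7) -> (row=7, col=7) -> (row=6, col=7) -> (row=6, col=6)

Answer: Shortest path length: 5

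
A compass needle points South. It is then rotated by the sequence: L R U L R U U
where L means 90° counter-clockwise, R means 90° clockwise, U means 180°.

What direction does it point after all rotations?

Answer: Final heading: North

Derivation:
Start: South
  L (left (90° counter-clockwise)) -> East
  R (right (90° clockwise)) -> South
  U (U-turn (180°)) -> North
  L (left (90° counter-clockwise)) -> West
  R (right (90° clockwise)) -> North
  U (U-turn (180°)) -> South
  U (U-turn (180°)) -> North
Final: North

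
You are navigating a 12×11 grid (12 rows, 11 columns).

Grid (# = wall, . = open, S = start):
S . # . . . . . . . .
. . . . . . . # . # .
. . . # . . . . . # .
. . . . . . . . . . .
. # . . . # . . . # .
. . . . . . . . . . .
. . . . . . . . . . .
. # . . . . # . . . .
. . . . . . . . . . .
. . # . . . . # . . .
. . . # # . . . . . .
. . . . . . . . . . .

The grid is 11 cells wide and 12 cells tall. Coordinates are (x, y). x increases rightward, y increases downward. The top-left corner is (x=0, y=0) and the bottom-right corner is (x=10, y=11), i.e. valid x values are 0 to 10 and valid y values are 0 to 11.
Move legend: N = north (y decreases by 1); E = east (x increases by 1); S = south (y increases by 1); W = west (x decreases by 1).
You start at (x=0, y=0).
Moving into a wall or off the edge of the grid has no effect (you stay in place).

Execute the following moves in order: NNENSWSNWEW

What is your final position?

Answer: Final position: (x=0, y=1)

Derivation:
Start: (x=0, y=0)
  N (north): blocked, stay at (x=0, y=0)
  N (north): blocked, stay at (x=0, y=0)
  E (east): (x=0, y=0) -> (x=1, y=0)
  N (north): blocked, stay at (x=1, y=0)
  S (south): (x=1, y=0) -> (x=1, y=1)
  W (west): (x=1, y=1) -> (x=0, y=1)
  S (south): (x=0, y=1) -> (x=0, y=2)
  N (north): (x=0, y=2) -> (x=0, y=1)
  W (west): blocked, stay at (x=0, y=1)
  E (east): (x=0, y=1) -> (x=1, y=1)
  W (west): (x=1, y=1) -> (x=0, y=1)
Final: (x=0, y=1)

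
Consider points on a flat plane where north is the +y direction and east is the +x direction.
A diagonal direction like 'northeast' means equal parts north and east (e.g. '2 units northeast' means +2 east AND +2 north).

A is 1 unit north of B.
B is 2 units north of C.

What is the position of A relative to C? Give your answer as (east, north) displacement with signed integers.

Place C at the origin (east=0, north=0).
  B is 2 units north of C: delta (east=+0, north=+2); B at (east=0, north=2).
  A is 1 unit north of B: delta (east=+0, north=+1); A at (east=0, north=3).
Therefore A relative to C: (east=0, north=3).

Answer: A is at (east=0, north=3) relative to C.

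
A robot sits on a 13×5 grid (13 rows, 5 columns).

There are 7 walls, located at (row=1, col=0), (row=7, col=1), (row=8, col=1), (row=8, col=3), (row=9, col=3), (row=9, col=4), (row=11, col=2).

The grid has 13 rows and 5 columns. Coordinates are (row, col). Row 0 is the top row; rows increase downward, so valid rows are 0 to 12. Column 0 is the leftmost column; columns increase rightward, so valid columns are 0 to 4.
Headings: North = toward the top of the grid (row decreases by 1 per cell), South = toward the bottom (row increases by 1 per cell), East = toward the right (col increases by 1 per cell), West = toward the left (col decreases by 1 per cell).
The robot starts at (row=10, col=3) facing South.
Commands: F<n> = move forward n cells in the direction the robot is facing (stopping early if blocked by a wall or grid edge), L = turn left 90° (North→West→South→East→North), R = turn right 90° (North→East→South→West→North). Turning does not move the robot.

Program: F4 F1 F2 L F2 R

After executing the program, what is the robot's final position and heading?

Answer: Final position: (row=12, col=4), facing South

Derivation:
Start: (row=10, col=3), facing South
  F4: move forward 2/4 (blocked), now at (row=12, col=3)
  F1: move forward 0/1 (blocked), now at (row=12, col=3)
  F2: move forward 0/2 (blocked), now at (row=12, col=3)
  L: turn left, now facing East
  F2: move forward 1/2 (blocked), now at (row=12, col=4)
  R: turn right, now facing South
Final: (row=12, col=4), facing South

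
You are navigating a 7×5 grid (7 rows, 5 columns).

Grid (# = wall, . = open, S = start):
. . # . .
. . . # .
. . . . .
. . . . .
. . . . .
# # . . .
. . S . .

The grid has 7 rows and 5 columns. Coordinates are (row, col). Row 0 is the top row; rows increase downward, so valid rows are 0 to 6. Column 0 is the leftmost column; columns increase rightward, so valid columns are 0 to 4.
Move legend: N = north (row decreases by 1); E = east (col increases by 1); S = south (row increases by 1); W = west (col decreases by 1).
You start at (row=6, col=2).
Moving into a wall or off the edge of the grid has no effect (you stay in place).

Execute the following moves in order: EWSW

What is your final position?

Answer: Final position: (row=6, col=1)

Derivation:
Start: (row=6, col=2)
  E (east): (row=6, col=2) -> (row=6, col=3)
  W (west): (row=6, col=3) -> (row=6, col=2)
  S (south): blocked, stay at (row=6, col=2)
  W (west): (row=6, col=2) -> (row=6, col=1)
Final: (row=6, col=1)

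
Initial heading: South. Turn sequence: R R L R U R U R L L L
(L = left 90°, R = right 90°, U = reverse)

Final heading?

Start: South
  R (right (90° clockwise)) -> West
  R (right (90° clockwise)) -> North
  L (left (90° counter-clockwise)) -> West
  R (right (90° clockwise)) -> North
  U (U-turn (180°)) -> South
  R (right (90° clockwise)) -> West
  U (U-turn (180°)) -> East
  R (right (90° clockwise)) -> South
  L (left (90° counter-clockwise)) -> East
  L (left (90° counter-clockwise)) -> North
  L (left (90° counter-clockwise)) -> West
Final: West

Answer: Final heading: West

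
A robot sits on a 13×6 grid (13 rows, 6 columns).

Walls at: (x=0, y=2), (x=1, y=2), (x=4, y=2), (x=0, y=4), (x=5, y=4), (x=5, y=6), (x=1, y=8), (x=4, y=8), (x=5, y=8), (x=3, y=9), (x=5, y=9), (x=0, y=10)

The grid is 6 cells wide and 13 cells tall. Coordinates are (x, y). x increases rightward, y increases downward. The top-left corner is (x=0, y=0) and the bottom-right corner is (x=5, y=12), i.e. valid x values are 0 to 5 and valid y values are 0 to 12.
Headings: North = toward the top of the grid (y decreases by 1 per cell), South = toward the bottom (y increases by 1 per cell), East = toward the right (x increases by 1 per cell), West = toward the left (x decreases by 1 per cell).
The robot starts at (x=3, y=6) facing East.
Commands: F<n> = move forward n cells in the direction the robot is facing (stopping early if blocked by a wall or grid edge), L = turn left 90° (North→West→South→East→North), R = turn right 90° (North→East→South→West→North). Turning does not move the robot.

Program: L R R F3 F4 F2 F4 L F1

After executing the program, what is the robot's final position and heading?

Start: (x=3, y=6), facing East
  L: turn left, now facing North
  R: turn right, now facing East
  R: turn right, now facing South
  F3: move forward 2/3 (blocked), now at (x=3, y=8)
  F4: move forward 0/4 (blocked), now at (x=3, y=8)
  F2: move forward 0/2 (blocked), now at (x=3, y=8)
  F4: move forward 0/4 (blocked), now at (x=3, y=8)
  L: turn left, now facing East
  F1: move forward 0/1 (blocked), now at (x=3, y=8)
Final: (x=3, y=8), facing East

Answer: Final position: (x=3, y=8), facing East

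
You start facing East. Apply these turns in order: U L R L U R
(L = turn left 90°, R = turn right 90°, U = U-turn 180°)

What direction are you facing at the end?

Start: East
  U (U-turn (180°)) -> West
  L (left (90° counter-clockwise)) -> South
  R (right (90° clockwise)) -> West
  L (left (90° counter-clockwise)) -> South
  U (U-turn (180°)) -> North
  R (right (90° clockwise)) -> East
Final: East

Answer: Final heading: East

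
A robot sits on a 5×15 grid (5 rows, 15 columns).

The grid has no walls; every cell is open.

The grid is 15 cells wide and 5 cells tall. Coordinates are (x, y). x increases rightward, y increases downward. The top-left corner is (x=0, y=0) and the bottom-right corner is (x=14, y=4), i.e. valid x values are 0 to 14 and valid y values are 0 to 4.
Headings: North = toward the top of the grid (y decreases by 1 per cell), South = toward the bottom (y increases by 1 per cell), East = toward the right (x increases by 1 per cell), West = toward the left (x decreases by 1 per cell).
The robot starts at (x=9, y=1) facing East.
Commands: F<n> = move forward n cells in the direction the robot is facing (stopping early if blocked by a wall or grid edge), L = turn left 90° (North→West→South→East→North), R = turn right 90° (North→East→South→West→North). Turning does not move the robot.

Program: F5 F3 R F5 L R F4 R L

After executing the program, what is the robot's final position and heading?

Answer: Final position: (x=14, y=4), facing South

Derivation:
Start: (x=9, y=1), facing East
  F5: move forward 5, now at (x=14, y=1)
  F3: move forward 0/3 (blocked), now at (x=14, y=1)
  R: turn right, now facing South
  F5: move forward 3/5 (blocked), now at (x=14, y=4)
  L: turn left, now facing East
  R: turn right, now facing South
  F4: move forward 0/4 (blocked), now at (x=14, y=4)
  R: turn right, now facing West
  L: turn left, now facing South
Final: (x=14, y=4), facing South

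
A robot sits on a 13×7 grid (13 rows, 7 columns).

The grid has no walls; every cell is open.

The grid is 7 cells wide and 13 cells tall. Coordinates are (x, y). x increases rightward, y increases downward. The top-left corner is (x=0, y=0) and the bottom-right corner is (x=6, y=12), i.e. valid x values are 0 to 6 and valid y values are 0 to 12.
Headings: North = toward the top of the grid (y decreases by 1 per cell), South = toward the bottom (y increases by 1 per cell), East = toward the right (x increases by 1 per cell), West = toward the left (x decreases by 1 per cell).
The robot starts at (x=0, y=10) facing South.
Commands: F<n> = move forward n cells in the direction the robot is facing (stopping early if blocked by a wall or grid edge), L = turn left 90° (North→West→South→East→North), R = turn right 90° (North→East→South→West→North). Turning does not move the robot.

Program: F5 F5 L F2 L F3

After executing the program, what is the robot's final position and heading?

Answer: Final position: (x=2, y=9), facing North

Derivation:
Start: (x=0, y=10), facing South
  F5: move forward 2/5 (blocked), now at (x=0, y=12)
  F5: move forward 0/5 (blocked), now at (x=0, y=12)
  L: turn left, now facing East
  F2: move forward 2, now at (x=2, y=12)
  L: turn left, now facing North
  F3: move forward 3, now at (x=2, y=9)
Final: (x=2, y=9), facing North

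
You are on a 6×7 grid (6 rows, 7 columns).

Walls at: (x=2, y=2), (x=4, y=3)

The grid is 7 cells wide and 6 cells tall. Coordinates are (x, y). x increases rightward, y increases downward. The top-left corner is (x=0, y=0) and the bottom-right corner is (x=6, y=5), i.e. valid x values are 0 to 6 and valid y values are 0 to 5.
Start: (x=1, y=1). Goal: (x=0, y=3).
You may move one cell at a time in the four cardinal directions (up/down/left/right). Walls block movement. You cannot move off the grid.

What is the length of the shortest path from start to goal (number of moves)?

BFS from (x=1, y=1) until reaching (x=0, y=3):
  Distance 0: (x=1, y=1)
  Distance 1: (x=1, y=0), (x=0, y=1), (x=2, y=1), (x=1, y=2)
  Distance 2: (x=0, y=0), (x=2, y=0), (x=3, y=1), (x=0, y=2), (x=1, y=3)
  Distance 3: (x=3, y=0), (x=4, y=1), (x=3, y=2), (x=0, y=3), (x=2, y=3), (x=1, y=4)  <- goal reached here
One shortest path (3 moves): (x=1, y=1) -> (x=0, y=1) -> (x=0, y=2) -> (x=0, y=3)

Answer: Shortest path length: 3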